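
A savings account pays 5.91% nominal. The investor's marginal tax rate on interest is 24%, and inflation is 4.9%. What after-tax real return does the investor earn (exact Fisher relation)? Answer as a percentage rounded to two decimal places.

-0.39%

After-tax nominal return = 5.91% × (1 − 0.24) = 4.4916%.
1 + r = 1.044916 / 1.04900 = 0.996107
After-tax real rate = 0.996107 − 1 → -0.39%.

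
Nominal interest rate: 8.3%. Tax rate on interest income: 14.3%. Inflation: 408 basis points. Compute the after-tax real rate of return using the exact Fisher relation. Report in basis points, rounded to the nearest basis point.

After-tax nominal return = 8.3% × (1 − 0.143) = 7.1131%.
1 + r = 1.071131 / 1.04080 = 1.029142
After-tax real rate = 1.029142 − 1 → 291 basis points.

291 basis points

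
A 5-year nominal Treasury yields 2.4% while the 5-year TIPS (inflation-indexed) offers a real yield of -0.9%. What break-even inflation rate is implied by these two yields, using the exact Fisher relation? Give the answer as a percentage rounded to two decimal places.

3.33%

(1 + π) = (1 + i)/(1 + r) = 1.02400 / 0.99100 = 1.033300
Break-even inflation = 1.033300 − 1 → 3.33%.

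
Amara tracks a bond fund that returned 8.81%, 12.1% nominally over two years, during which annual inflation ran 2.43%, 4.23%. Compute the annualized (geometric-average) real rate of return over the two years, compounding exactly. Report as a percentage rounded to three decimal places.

Compound the nominal returns: 1.0881 × 1.1210 = 1.21976010.
Compound inflation: 1.0243 × 1.0423 = 1.06762789.
Deflate: 1.21976010 / 1.06762789 = 1.14249554.
Annualized real rate = 1.14249554^(1/2) − 1 = 6.8876% → 6.888%.

6.888%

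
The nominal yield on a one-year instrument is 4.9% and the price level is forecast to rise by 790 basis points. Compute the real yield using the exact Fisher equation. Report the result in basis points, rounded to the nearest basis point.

By the Fisher relation, 1 + r = (1 + i)/(1 + π).
1 + r = 1.04900 / 1.07900 = 0.972196
r = 0.972196 − 1 = -2.7804%, i.e. -278 basis points.

-278 basis points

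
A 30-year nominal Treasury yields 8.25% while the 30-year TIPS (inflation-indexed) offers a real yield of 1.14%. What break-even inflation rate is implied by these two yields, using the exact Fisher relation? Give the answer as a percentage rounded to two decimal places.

(1 + π) = (1 + i)/(1 + r) = 1.08250 / 1.01140 = 1.070299
Break-even inflation = 1.070299 − 1 → 7.03%.

7.03%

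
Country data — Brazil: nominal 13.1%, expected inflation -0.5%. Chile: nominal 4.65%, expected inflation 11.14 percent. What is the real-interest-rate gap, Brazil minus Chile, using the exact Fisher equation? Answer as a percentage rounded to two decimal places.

19.51%

Brazil: (1 + 0.1310)/(1 − 0.0050) − 1 = 13.6683%
Chile: (1 + 0.0465)/(1 + 0.1114) − 1 = -5.8395%
Differential = 13.6683% − (-5.8395%) = 19.5078% → 19.51%.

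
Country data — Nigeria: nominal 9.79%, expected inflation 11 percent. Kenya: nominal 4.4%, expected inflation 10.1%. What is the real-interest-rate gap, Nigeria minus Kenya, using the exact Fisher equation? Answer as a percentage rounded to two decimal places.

Nigeria: (1 + 0.0979)/(1 + 0.1100) − 1 = -1.0901%
Kenya: (1 + 0.0440)/(1 + 0.1010) − 1 = -5.1771%
Differential = -1.0901% − (-5.1771%) = 4.0870% → 4.09%.

4.09%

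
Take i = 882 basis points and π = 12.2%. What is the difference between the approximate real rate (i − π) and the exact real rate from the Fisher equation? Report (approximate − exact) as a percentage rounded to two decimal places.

Approximate: r ≈ 8.820% − 12.200% = -3.3800%
Exact: (1 + 0.0882)/(1 + 0.1220) − 1 = -3.0125%
Error = -3.3800% − (-3.0125%) = -0.3675% → -0.37%.

-0.37%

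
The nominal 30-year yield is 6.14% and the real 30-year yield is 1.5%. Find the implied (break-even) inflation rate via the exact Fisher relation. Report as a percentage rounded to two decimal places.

4.57%

(1 + π) = (1 + i)/(1 + r) = 1.06140 / 1.01500 = 1.045714
Break-even inflation = 1.045714 − 1 → 4.57%.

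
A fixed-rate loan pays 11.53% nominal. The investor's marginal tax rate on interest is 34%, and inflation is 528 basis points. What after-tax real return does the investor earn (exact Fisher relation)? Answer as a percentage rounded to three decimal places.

After-tax nominal return = 11.53% × (1 − 0.34) = 7.6098%.
1 + r = 1.076098 / 1.05280 = 1.022130
After-tax real rate = 1.022130 − 1 → 2.213%.

2.213%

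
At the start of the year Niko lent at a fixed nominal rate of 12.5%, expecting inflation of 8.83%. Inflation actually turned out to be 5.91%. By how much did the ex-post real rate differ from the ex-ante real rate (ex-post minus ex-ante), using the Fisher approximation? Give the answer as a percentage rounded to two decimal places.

Ex-ante: 12.5% − 8.83% = 3.670%
Ex-post: 12.5% − 5.91% = 6.590%
Difference (ex-post − ex-ante) = 2.9200% → 2.92%.

2.92%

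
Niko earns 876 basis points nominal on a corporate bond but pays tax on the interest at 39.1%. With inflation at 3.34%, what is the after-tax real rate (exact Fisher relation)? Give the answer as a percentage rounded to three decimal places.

After-tax nominal return = 8.76% × (1 − 0.391) = 5.33484%.
1 + r = 1.0533484 / 1.03340 = 1.019304
After-tax real rate = 1.019304 − 1 → 1.930%.

1.930%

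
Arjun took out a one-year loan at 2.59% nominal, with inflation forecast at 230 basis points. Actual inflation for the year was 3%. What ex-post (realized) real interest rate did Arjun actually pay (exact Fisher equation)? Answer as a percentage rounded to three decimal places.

-0.398%

Ex-post: (1 + 0.0259)/(1 + 0.0300) − 1 = -0.3981%
So the realized real rate is -0.398%.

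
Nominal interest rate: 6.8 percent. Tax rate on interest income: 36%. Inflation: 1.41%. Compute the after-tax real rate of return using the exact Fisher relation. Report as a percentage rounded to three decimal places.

After-tax nominal return = 6.8% × (1 − 0.36) = 4.3520%.
1 + r = 1.04352 / 1.01410 = 1.029011
After-tax real rate = 1.029011 − 1 → 2.901%.

2.901%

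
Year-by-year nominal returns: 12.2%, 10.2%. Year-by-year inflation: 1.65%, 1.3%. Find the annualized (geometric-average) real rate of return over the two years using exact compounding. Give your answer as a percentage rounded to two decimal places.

Nominal growth factor = 1.1220 × 1.1020 = 1.23644400
Price-level growth factor = 1.0165 × 1.0130 = 1.02971450
Real growth factor = 1.23644400 / 1.02971450 = 1.20076390
Annualized real rate = 1.20076390^(1/2) − 1 = 9.5794% → 9.58%.

9.58%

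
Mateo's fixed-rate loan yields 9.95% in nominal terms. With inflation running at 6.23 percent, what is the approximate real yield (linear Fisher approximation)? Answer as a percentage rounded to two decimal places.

r ≈ i − π = 9.95% − 6.23% = 3.72%.

3.72%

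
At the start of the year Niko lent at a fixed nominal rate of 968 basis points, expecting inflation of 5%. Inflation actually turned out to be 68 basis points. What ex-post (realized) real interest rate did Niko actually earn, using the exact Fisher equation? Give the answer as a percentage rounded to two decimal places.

8.94%

Ex-post: (1 + 0.0968)/(1 + 0.0068) − 1 = 8.9392%
So the realized real rate is 8.94%.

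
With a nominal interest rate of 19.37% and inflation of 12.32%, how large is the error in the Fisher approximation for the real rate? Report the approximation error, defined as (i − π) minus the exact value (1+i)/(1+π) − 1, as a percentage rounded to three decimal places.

Approximate: r ≈ 19.370% − 12.320% = 7.0500%
Exact: (1 + 0.1937)/(1 + 0.1232) − 1 = 6.2767%
Error = 7.0500% − 6.2767% = 0.7733% → 0.773%.

0.773%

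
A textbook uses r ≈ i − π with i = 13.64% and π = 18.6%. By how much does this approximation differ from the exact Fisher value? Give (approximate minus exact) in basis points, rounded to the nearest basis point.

Approximate: r ≈ 13.640% − 18.600% = -4.9600%
Exact: (1 + 0.1364)/(1 + 0.1860) − 1 = -4.1821%
Error = -4.9600% − (-4.1821%) = -0.7779% → -78 basis points.

-78 basis points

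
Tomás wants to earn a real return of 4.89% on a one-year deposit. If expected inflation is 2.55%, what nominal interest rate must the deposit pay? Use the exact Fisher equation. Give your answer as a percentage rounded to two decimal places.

7.56%

(1 + i) = (1 + r)(1 + π) = 1.04890 × 1.02550 = 1.07564695
i = 1.07564695 − 1, so the required nominal rate is 7.56%.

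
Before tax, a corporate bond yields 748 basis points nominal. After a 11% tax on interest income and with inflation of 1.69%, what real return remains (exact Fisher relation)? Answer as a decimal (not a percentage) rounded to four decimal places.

0.0488

After-tax nominal return = 7.48% × (1 − 0.11) = 6.6572%.
1 + r = 1.066572 / 1.01690 = 1.048846
After-tax real rate = 1.048846 − 1 → 0.0488.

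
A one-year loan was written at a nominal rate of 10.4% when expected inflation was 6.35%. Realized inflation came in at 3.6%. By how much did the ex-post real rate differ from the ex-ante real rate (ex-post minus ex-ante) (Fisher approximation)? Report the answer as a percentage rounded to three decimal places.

2.750%

Ex-ante: 10.4% − 6.35% = 4.050%
Ex-post: 10.4% − 3.6% = 6.800%
Difference (ex-post − ex-ante) = 2.7500% → 2.750%.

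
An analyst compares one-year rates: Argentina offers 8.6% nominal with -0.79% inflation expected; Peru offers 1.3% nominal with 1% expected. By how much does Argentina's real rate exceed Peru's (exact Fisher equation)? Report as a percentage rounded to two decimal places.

Argentina: (1 + 0.0860)/(1 − 0.0079) − 1 = 9.4648%
Peru: (1 + 0.0130)/(1 + 0.0100) − 1 = 0.2970%
Differential = 9.4648% − 0.2970% = 9.1677% → 9.17%.

9.17%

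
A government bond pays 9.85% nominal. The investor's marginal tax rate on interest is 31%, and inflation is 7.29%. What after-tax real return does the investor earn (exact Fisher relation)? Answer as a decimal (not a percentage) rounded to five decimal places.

-0.00460

After-tax nominal return = 9.85% × (1 − 0.31) = 6.7965%.
1 + r = 1.067965 / 1.07290 = 0.995400
After-tax real rate = 0.995400 − 1 → -0.00460.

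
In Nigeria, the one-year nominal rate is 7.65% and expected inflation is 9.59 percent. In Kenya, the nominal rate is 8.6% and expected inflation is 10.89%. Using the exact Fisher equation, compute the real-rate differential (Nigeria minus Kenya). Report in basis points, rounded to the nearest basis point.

Nigeria: (1 + 0.0765)/(1 + 0.0959) − 1 = -1.7702%
Kenya: (1 + 0.0860)/(1 + 0.1089) − 1 = -2.0651%
Differential = -1.7702% − (-2.0651%) = 0.2949% → 29 basis points.

29 basis points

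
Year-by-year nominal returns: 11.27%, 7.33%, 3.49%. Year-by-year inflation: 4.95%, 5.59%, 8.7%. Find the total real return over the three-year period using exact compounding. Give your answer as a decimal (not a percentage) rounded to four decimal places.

0.0260

Nominal growth factor = 1.1127 × 1.0733 × 1.0349 = 1.235941
Price-level growth factor = 1.0495 × 1.0559 × 1.0870 = 1.204578
Real growth factor = 1.235941 / 1.204578 = 1.026037
Total real return = 1.026037 − 1 → 0.0260.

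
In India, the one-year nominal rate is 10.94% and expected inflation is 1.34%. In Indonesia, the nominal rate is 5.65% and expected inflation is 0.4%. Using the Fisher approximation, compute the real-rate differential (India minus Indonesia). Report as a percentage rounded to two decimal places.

4.35%

India: 10.94% − 1.34% = 9.600%
Indonesia: 5.65% − 0.4% = 5.250%
Differential = 4.350% → 4.35%.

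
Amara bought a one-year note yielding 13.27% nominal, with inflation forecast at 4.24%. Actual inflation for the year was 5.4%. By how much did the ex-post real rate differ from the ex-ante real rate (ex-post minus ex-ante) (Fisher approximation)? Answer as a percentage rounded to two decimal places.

-1.16%

Ex-ante: 13.27% − 4.24% = 9.030%
Ex-post: 13.27% − 5.4% = 7.870%
Difference (ex-post − ex-ante) = -1.1600% → -1.16%.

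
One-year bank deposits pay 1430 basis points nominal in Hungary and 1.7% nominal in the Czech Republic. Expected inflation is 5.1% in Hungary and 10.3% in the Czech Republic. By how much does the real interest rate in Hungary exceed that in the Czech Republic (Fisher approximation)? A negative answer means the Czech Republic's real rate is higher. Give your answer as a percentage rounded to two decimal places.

Hungary: 14.3% − 5.1% = 9.200%
The Czech Republic: 1.7% − 10.3% = -8.600%
Differential = 17.800% → 17.80%.

17.80%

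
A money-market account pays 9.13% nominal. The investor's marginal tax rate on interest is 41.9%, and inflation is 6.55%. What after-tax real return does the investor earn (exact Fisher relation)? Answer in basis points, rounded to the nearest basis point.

After-tax nominal return = 9.13% × (1 − 0.419) = 5.30453%.
1 + r = 1.0530453 / 1.06550 = 0.988311
After-tax real rate = 0.988311 − 1 → -117 basis points.

-117 basis points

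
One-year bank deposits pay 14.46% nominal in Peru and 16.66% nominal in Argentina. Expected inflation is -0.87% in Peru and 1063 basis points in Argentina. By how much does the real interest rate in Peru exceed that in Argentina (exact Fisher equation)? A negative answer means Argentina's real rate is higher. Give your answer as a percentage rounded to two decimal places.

10.01%

Peru: (1 + 0.1446)/(1 − 0.0087) − 1 = 15.4645%
Argentina: (1 + 0.1666)/(1 + 0.1063) − 1 = 5.4506%
Differential = 15.4645% − 5.4506% = 10.0139% → 10.01%.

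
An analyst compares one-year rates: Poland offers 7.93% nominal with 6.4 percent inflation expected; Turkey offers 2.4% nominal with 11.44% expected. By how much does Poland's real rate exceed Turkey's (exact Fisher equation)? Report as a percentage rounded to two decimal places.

9.55%

Poland: (1 + 0.0793)/(1 + 0.0640) − 1 = 1.4380%
Turkey: (1 + 0.0240)/(1 + 0.1144) − 1 = -8.1120%
Differential = 1.4380% − (-8.1120%) = 9.5500% → 9.55%.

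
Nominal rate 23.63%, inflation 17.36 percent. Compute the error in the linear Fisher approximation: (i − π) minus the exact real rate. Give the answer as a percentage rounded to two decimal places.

0.93%

Approximate: r ≈ 23.630% − 17.360% = 6.2700%
Exact: (1 + 0.2363)/(1 + 0.1736) − 1 = 5.3425%
Error = 6.2700% − 5.3425% = 0.9275% → 0.93%.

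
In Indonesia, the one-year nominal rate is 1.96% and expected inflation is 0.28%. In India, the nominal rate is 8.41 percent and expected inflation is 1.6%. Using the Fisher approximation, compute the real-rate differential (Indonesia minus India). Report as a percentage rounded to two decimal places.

-5.13%

Indonesia: 1.96% − 0.28% = 1.680%
India: 8.41% − 1.6% = 6.810%
Differential = -5.130% → -5.13%.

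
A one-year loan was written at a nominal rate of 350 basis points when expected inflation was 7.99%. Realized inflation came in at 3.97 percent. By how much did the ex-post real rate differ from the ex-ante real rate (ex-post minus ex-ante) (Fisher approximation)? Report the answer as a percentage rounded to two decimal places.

4.02%

Ex-ante: 3.5% − 7.99% = -4.490%
Ex-post: 3.5% − 3.97% = -0.470%
Difference (ex-post − ex-ante) = 4.0200% → 4.02%.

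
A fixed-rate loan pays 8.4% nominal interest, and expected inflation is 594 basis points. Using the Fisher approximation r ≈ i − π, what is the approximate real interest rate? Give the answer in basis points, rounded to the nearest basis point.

r ≈ i − π = 8.4% − 5.94% = 246 basis points.

246 basis points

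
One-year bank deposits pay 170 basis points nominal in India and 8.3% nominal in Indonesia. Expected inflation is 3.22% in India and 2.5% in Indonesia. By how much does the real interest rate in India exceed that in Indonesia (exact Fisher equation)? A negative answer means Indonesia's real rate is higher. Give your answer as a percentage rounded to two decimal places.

India: (1 + 0.0170)/(1 + 0.0322) − 1 = -1.4726%
Indonesia: (1 + 0.0830)/(1 + 0.0250) − 1 = 5.6585%
Differential = -1.4726% − 5.6585% = -7.1311% → -7.13%.

-7.13%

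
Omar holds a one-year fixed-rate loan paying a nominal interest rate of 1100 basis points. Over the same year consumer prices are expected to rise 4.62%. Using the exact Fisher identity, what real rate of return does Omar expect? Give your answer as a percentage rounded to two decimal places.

By the Fisher identity, 1 + r = (1 + i)/(1 + π).
1 + r = 1.11000 / 1.04620 = 1.060983
r = 1.060983 − 1 = 6.0983%, i.e. 6.10%.

6.10%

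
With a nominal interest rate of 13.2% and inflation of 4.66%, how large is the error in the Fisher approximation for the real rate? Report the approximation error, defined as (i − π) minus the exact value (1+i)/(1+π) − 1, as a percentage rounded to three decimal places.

0.380%

Approximate: r ≈ 13.200% − 4.660% = 8.5400%
Exact: (1 + 0.1320)/(1 + 0.0466) − 1 = 8.1598%
Error = 8.5400% − 8.1598% = 0.3802% → 0.380%.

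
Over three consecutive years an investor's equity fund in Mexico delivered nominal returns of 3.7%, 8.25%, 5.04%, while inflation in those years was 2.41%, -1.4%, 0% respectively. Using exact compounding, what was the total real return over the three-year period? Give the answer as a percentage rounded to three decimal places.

Nominal growth factor = 1.0370 × 1.0825 × 1.0504 = 1.179129
Price-level growth factor = 1.0241 × 0.9860 × 1.0000 = 1.009763
Real growth factor = 1.179129 / 1.009763 = 1.167729
Total real return = 1.167729 − 1 → 16.773%.

16.773%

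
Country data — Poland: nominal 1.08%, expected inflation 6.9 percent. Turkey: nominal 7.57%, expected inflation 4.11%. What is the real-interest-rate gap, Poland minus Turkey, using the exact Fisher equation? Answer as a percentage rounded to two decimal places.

-8.77%

Poland: (1 + 0.0108)/(1 + 0.0690) − 1 = -5.4443%
Turkey: (1 + 0.0757)/(1 + 0.0411) − 1 = 3.3234%
Differential = -5.4443% − 3.3234% = -8.7677% → -8.77%.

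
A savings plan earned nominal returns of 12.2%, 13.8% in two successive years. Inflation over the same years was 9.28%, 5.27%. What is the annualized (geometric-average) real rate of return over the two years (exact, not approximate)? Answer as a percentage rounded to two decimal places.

Compound the nominal returns: 1.1220 × 1.1380 = 1.27683600.
Compound inflation: 1.0928 × 1.0527 = 1.15039056.
Deflate: 1.27683600 / 1.15039056 = 1.10991523.
Annualized real rate = 1.10991523^(1/2) − 1 = 5.3525% → 5.35%.

5.35%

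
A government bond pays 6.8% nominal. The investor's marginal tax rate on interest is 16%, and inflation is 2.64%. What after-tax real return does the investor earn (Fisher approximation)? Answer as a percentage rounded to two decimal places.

After-tax nominal return = 6.8% × (1 − 0.16) = 5.7120%.
r ≈ 5.7120% − 2.64% → 3.07%.

3.07%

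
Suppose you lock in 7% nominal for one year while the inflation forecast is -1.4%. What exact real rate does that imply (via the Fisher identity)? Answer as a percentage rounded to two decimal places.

By the Fisher identity, 1 + r = (1 + i)/(1 + π).
1 + r = 1.07000 / 0.98600 = 1.085193
r = 1.085193 − 1 = 8.5193%, i.e. 8.52%.

8.52%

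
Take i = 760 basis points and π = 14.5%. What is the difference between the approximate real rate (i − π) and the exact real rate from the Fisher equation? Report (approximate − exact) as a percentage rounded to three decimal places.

-0.874%

Approximate: r ≈ 7.600% − 14.500% = -6.9000%
Exact: (1 + 0.0760)/(1 + 0.1450) − 1 = -6.0262%
Error = -6.9000% − (-6.0262%) = -0.8738% → -0.874%.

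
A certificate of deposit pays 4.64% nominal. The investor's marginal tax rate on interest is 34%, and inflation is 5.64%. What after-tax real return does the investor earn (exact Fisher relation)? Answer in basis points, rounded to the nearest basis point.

-244 basis points

After-tax nominal return = 4.64% × (1 − 0.34) = 3.0624%.
1 + r = 1.030624 / 1.05640 = 0.975600
After-tax real rate = 0.975600 − 1 → -244 basis points.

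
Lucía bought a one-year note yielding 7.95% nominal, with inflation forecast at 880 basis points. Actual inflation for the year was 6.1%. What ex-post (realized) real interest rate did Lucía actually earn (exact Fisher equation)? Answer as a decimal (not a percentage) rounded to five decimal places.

0.01744

Ex-post: (1 + 0.0795)/(1 + 0.0610) − 1 = 1.7436%
So the realized real rate is 0.01744.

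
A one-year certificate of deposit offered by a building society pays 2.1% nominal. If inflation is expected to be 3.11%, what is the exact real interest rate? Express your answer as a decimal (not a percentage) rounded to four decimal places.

-0.0098

By the Fisher equation, 1 + r = (1 + i)/(1 + π).
1 + r = 1.02100 / 1.03110 = 0.990205
r = 0.990205 − 1 = -0.9795%, i.e. -0.0098.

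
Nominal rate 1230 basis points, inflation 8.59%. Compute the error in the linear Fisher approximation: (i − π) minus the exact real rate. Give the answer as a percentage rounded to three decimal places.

0.293%

Approximate: r ≈ 12.300% − 8.590% = 3.7100%
Exact: (1 + 0.1230)/(1 + 0.0859) − 1 = 3.41652%
Error = 3.7100% − 3.41652% = 0.29348% → 0.293%.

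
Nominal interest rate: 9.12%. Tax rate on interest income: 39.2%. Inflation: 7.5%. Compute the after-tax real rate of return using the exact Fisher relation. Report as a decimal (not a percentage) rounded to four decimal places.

After-tax nominal return = 9.12% × (1 − 0.392) = 5.54496%.
1 + r = 1.0554496 / 1.07500 = 0.981814
After-tax real rate = 0.981814 − 1 → -0.0182.

-0.0182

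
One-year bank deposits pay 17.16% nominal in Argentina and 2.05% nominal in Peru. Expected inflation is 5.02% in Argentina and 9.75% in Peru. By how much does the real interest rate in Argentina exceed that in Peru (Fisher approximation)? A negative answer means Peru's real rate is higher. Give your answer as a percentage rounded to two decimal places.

Argentina: 17.16% − 5.02% = 12.140%
Peru: 2.05% − 9.75% = -7.700%
Differential = 19.840% → 19.84%.

19.84%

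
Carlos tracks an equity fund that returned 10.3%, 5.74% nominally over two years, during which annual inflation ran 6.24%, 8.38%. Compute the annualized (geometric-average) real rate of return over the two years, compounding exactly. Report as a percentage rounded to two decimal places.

Nominal growth factor = 1.1030 × 1.0574 = 1.16631220
Price-level growth factor = 1.0624 × 1.0838 = 1.15142912
Real growth factor = 1.16631220 / 1.15142912 = 1.01292575
Annualized real rate = 1.01292575^(1/2) − 1 = 0.6442% → 0.64%.

0.64%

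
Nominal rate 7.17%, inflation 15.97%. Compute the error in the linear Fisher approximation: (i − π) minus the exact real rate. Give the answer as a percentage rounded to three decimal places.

Approximate: r ≈ 7.170% − 15.970% = -8.8000%
Exact: (1 + 0.0717)/(1 + 0.1597) − 1 = -7.5882%
Error = -8.8000% − (-7.5882%) = -1.2118% → -1.212%.

-1.212%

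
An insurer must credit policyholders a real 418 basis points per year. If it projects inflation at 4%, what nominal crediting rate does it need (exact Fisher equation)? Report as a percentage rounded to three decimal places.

(1 + i) = (1 + r)(1 + π) = 1.04180 × 1.04000 = 1.083472
i = 1.083472 − 1, so the required nominal rate is 8.347%.

8.347%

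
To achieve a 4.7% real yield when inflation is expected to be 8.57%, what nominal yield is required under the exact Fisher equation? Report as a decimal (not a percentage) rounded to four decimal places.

0.1367

(1 + i) = (1 + r)(1 + π) = 1.04700 × 1.08570 = 1.1367279
i = 1.1367279 − 1, so the required nominal rate is 0.1367.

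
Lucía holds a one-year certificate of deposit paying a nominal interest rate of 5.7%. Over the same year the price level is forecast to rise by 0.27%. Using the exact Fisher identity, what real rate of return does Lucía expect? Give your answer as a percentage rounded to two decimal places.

5.42%

By the Fisher identity, 1 + r = (1 + i)/(1 + π).
1 + r = 1.05700 / 1.00270 = 1.054154
r = 1.054154 − 1 = 5.4154%, i.e. 5.42%.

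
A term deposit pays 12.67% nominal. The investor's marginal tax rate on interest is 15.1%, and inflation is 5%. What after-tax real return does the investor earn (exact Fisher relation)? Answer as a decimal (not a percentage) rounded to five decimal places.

0.05483

After-tax nominal return = 12.67% × (1 − 0.151) = 10.75683%.
1 + r = 1.1075683 / 1.05000 = 1.054827
After-tax real rate = 1.054827 − 1 → 0.05483.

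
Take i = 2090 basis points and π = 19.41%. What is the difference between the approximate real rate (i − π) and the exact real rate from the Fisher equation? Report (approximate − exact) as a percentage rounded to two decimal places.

Approximate: r ≈ 20.900% − 19.410% = 1.4900%
Exact: (1 + 0.2090)/(1 + 0.1941) − 1 = 1.2478%
Error = 1.4900% − 1.2478% = 0.2422% → 0.24%.

0.24%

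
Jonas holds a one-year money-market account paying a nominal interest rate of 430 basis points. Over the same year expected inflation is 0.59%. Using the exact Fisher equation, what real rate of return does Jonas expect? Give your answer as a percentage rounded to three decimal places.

By the Fisher equation, 1 + r = (1 + i)/(1 + π).
1 + r = 1.04300 / 1.00590 = 1.036882
r = 1.036882 − 1 = 3.6882%, i.e. 3.688%.

3.688%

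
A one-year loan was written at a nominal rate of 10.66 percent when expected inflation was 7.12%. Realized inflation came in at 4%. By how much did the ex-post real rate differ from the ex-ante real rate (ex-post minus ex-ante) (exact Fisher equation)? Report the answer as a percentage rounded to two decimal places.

3.10%

Ex-ante: (1 + 0.1066)/(1 + 0.0712) − 1 = 3.3047%
Ex-post: (1 + 0.1066)/(1 + 0.0400) − 1 = 6.4038%
Difference (ex-post − ex-ante) = 3.0991% → 3.10%.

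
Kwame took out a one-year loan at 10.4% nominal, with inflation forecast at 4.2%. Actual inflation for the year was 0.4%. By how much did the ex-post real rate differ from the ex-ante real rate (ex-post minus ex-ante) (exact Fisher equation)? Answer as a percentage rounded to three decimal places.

Ex-ante: (1 + 0.1040)/(1 + 0.0420) − 1 = 5.9501%
Ex-post: (1 + 0.1040)/(1 + 0.0040) − 1 = 9.9602%
Difference (ex-post − ex-ante) = 4.0101% → 4.010%.

4.010%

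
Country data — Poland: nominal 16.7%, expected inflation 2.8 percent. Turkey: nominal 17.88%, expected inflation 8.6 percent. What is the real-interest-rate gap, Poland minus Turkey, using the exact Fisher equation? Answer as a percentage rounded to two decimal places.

4.98%

Poland: (1 + 0.1670)/(1 + 0.0280) − 1 = 13.5214%
Turkey: (1 + 0.1788)/(1 + 0.0860) − 1 = 8.5451%
Differential = 13.5214% − 8.5451% = 4.9763% → 4.98%.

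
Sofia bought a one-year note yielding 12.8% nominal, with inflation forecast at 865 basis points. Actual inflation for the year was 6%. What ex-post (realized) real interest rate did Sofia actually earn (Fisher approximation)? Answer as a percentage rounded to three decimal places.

6.800%

Ex-post: 12.8% − 6% = 6.800%
So the realized real rate is 6.800%.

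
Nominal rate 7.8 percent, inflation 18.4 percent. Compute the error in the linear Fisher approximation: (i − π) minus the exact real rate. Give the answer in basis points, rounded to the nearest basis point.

-165 basis points

Approximate: r ≈ 7.800% − 18.400% = -10.6000%
Exact: (1 + 0.0780)/(1 + 0.1840) − 1 = -8.9527%
Error = -10.6000% − (-8.9527%) = -1.6473% → -165 basis points.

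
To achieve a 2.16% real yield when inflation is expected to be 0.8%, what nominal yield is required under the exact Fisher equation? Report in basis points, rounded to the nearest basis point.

(1 + i) = (1 + r)(1 + π) = 1.02160 × 1.00800 = 1.0297728
i = 1.0297728 − 1, so the required nominal rate is 298 basis points.

298 basis points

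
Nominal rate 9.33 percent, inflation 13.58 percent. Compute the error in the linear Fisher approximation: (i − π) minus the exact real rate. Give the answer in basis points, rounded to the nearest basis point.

Approximate: r ≈ 9.330% − 13.580% = -4.2500%
Exact: (1 + 0.0933)/(1 + 0.1358) − 1 = -3.7419%
Error = -4.2500% − (-3.7419%) = -0.5081% → -51 basis points.

-51 basis points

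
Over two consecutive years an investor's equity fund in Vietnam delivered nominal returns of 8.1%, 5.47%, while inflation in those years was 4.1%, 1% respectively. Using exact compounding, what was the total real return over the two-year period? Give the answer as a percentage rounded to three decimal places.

Nominal growth factor = 1.0810 × 1.0547 = 1.140131
Price-level growth factor = 1.0410 × 1.0100 = 1.051410
Real growth factor = 1.140131 / 1.051410 = 1.084383
Total real return = 1.084383 − 1 → 8.438%.

8.438%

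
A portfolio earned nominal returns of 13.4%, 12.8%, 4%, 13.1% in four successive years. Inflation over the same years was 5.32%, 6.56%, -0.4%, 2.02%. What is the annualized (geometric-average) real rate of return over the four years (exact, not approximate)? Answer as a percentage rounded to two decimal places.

7.17%

Nominal growth factor = 1.1340 × 1.1280 × 1.0400 × 1.1310 = 1.50458975
Price-level growth factor = 1.0532 × 1.0656 × 0.9960 × 1.0202 = 1.14038034
Real growth factor = 1.50458975 / 1.14038034 = 1.31937539
Annualized real rate = 1.31937539^(1/4) − 1 = 7.1747% → 7.17%.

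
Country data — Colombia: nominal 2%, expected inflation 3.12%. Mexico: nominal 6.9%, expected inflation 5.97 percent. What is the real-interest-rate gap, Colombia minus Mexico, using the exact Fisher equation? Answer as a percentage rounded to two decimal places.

Colombia: (1 + 0.0200)/(1 + 0.0312) − 1 = -1.0861%
Mexico: (1 + 0.0690)/(1 + 0.0597) − 1 = 0.8776%
Differential = -1.0861% − 0.8776% = -1.9637% → -1.96%.

-1.96%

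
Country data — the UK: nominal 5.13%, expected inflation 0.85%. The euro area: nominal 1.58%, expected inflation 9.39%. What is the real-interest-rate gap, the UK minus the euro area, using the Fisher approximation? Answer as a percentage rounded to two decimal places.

12.09%

The UK: 5.13% − 0.85% = 4.280%
The euro area: 1.58% − 9.39% = -7.810%
Differential = 12.090% → 12.09%.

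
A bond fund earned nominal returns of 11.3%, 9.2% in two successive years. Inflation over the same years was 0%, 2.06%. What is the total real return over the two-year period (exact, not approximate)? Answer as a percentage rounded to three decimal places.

Compound the nominal returns: 1.1130 × 1.0920 = 1.215396.
Compound inflation: 1.0000 × 1.0206 = 1.020600.
Deflate: 1.215396 / 1.020600 = 1.190864.
Total real return = 1.190864 − 1 → 19.086%.

19.086%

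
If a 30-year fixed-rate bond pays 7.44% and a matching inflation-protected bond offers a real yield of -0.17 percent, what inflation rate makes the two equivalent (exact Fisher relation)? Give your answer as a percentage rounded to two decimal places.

7.62%

(1 + π) = (1 + i)/(1 + r) = 1.07440 / 0.99830 = 1.076230
Break-even inflation = 1.076230 − 1 → 7.62%.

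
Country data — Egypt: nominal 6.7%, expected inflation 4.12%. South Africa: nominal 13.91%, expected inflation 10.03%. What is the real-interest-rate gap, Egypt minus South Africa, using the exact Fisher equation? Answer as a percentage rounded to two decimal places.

Egypt: (1 + 0.0670)/(1 + 0.0412) − 1 = 2.4779%
South Africa: (1 + 0.1391)/(1 + 0.1003) − 1 = 3.5263%
Differential = 2.4779% − 3.5263% = -1.0484% → -1.05%.

-1.05%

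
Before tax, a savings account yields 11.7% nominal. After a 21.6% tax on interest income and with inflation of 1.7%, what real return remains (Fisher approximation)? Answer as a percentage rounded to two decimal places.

7.47%

After-tax nominal return = 11.7% × (1 − 0.216) = 9.1728%.
r ≈ 9.1728% − 1.7% → 7.47%.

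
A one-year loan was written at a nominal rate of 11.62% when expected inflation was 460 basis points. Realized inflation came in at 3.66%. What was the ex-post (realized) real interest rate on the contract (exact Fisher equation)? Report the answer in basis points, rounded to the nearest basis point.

Ex-post: (1 + 0.1162)/(1 + 0.0366) − 1 = 7.6790%
So the realized real rate is 768 basis points.

768 basis points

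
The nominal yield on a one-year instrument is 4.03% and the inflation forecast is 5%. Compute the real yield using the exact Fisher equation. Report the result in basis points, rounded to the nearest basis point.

1 + r = 1.04030 / 1.05000 = 0.990762
r = 0.990762 − 1 = -0.9238%, i.e. -92 basis points.

-92 basis points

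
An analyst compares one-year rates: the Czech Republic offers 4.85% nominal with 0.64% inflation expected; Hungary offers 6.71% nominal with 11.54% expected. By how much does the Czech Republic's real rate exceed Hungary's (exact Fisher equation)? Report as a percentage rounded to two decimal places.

8.51%

The Czech Republic: (1 + 0.0485)/(1 + 0.0064) − 1 = 4.1832%
Hungary: (1 + 0.0671)/(1 + 0.1154) − 1 = -4.3303%
Differential = 4.1832% − (-4.3303%) = 8.5135% → 8.51%.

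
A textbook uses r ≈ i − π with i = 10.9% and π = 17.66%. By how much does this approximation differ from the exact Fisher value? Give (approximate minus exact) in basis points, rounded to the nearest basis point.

-101 basis points

Approximate: r ≈ 10.900% − 17.660% = -6.7600%
Exact: (1 + 0.1090)/(1 + 0.1766) − 1 = -5.7454%
Error = -6.7600% − (-5.7454%) = -1.0146% → -101 basis points.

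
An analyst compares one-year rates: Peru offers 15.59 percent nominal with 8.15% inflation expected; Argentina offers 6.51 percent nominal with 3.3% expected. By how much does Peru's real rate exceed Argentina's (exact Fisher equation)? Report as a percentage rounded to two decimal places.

Peru: (1 + 0.1559)/(1 + 0.0815) − 1 = 6.8793%
Argentina: (1 + 0.0651)/(1 + 0.0330) − 1 = 3.1075%
Differential = 6.8793% − 3.1075% = 3.7719% → 3.77%.

3.77%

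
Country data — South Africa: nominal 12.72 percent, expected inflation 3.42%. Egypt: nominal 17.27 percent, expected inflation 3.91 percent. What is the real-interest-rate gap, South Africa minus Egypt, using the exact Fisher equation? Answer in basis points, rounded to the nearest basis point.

South Africa: (1 + 0.1272)/(1 + 0.0342) − 1 = 8.9925%
Egypt: (1 + 0.1727)/(1 + 0.0391) − 1 = 12.8573%
Differential = 8.9925% − 12.8573% = -3.8648% → -386 basis points.

-386 basis points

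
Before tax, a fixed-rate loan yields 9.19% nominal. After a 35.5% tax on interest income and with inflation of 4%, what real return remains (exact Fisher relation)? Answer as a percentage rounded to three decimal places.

1.853%

After-tax nominal return = 9.19% × (1 − 0.355) = 5.92755%.
1 + r = 1.0592755 / 1.04000 = 1.018534
After-tax real rate = 1.018534 − 1 → 1.853%.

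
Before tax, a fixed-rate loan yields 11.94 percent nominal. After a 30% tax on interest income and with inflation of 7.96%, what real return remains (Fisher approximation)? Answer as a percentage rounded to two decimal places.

0.40%

After-tax nominal return = 11.94% × (1 − 0.3) = 8.3580%.
r ≈ 8.3580% − 7.96% → 0.40%.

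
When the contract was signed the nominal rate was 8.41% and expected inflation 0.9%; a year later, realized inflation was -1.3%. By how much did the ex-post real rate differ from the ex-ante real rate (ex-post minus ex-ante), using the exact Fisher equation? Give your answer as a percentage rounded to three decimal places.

Ex-ante: (1 + 0.0841)/(1 + 0.0090) − 1 = 7.4430%
Ex-post: (1 + 0.0841)/(1 − 0.0130) − 1 = 9.8379%
Difference (ex-post − ex-ante) = 2.3949% → 2.395%.

2.395%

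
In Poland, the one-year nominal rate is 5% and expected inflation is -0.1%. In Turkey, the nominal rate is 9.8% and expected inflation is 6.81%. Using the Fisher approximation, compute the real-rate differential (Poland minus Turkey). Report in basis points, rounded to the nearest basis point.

211 basis points

Poland: 5% − (-0.1%) = 5.100%
Turkey: 9.8% − 6.81% = 2.990%
Differential = 2.110% → 211 basis points.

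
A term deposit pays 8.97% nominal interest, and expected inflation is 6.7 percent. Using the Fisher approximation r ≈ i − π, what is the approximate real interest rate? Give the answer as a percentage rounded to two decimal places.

r ≈ i − π = 8.97% − 6.7% = 2.27%.

2.27%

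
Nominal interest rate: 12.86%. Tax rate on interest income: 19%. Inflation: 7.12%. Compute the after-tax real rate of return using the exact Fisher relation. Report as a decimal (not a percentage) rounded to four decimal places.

0.0308

After-tax nominal return = 12.86% × (1 − 0.19) = 10.4166%.
1 + r = 1.104166 / 1.07120 = 1.030775
After-tax real rate = 1.030775 − 1 → 0.0308.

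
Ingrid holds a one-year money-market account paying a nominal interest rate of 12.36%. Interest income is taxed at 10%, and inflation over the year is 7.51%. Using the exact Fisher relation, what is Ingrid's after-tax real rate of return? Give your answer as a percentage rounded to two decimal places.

3.36%

After-tax nominal return = 12.36% × (1 − 0.1) = 11.1240%.
1 + r = 1.11124 / 1.07510 = 1.033615
After-tax real rate = 1.033615 − 1 → 3.36%.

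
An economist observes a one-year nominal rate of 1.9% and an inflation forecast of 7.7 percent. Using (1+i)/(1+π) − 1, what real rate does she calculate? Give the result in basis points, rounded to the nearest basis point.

-539 basis points

By the Fisher identity, 1 + r = (1 + i)/(1 + π).
1 + r = 1.01900 / 1.07700 = 0.946147
r = 0.946147 − 1 = -5.3853%, i.e. -539 basis points.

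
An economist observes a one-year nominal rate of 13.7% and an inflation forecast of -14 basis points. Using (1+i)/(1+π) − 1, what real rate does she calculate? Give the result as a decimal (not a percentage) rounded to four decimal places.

0.1386

By the Fisher equation, 1 + r = (1 + i)/(1 + π).
1 + r = 1.13700 / 0.99860 = 1.138594
r = 1.138594 − 1 = 13.8594%, i.e. 0.1386.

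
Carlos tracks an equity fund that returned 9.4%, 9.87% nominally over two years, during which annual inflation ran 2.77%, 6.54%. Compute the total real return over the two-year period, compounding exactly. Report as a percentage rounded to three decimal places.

9.779%

Nominal growth factor = 1.0940 × 1.0987 = 1.2019778
Price-level growth factor = 1.0277 × 1.0654 = 1.0949116
Real growth factor = 1.2019778 / 1.0949116 = 1.0977853
Total real return = 1.0977853 − 1 → 9.779%.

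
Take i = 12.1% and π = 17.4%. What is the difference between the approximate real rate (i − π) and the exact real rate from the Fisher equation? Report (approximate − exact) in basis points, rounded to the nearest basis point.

Approximate: r ≈ 12.100% − 17.400% = -5.3000%
Exact: (1 + 0.1210)/(1 + 0.1740) − 1 = -4.5145%
Error = -5.3000% − (-4.5145%) = -0.7855% → -79 basis points.

-79 basis points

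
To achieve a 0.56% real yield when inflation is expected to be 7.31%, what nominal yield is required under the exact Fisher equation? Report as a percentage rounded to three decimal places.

(1 + i) = (1 + r)(1 + π) = 1.00560 × 1.07310 = 1.07910936
i = 1.07910936 − 1, so the required nominal rate is 7.911%.

7.911%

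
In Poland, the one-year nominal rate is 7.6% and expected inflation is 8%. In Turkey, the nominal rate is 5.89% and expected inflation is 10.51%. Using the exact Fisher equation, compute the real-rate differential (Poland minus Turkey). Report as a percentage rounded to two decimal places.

Poland: (1 + 0.0760)/(1 + 0.0800) − 1 = -0.3704%
Turkey: (1 + 0.0589)/(1 + 0.1051) − 1 = -4.1806%
Differential = -0.3704% − (-4.1806%) = 3.8102% → 3.81%.

3.81%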